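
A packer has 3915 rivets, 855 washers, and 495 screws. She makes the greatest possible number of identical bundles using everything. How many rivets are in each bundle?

87

Number of bundles = gcd(3915, 855, 495).
3915 = 3^3 × 5 × 29
855 = 3^2 × 5 × 19
495 = 3^2 × 5 × 11
gcd(3915, 855, 495) = 3^2 × 5 = 45.
rivets per bundle = 3915 / 45 = 87.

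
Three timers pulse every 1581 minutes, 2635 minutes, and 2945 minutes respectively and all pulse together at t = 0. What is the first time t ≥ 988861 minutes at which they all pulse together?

1051365 minutes

Joint pulses occur at multiples of LCM(1581, 2635, 2945).
1581 = 3 × 17 × 31
2635 = 5 × 17 × 31
2945 = 5 × 19 × 31
LCM(1581, 2635, 2945) = 3 × 5 × 17 × 19 × 31 = 150195.
Smallest multiple of 150195 that is ≥ 988861: ⌈988861/150195⌉ × 150195 = 7 × 150195 = 1051365.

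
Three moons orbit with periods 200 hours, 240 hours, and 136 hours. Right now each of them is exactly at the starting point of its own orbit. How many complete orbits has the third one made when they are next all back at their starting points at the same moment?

150 orbits

They are all back at their starting positions together after one LCM of the periods.
200 = 2^3 × 5^2
240 = 2^4 × 3 × 5
136 = 2^3 × 17
LCM(200, 240, 136) = 2^4 × 3 × 5^2 × 17 = 20400.
Orbits for period 136: 20400 / 136 = 150.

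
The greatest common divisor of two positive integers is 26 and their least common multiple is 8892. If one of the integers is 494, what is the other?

468

For two integers, gcd × lcm = product, so the other is (26 × 8892) / 494 = 231192 / 494 = 468.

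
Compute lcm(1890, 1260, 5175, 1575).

434700

1890 = 2 × 3^3 × 5 × 7
1260 = 2^2 × 3^2 × 5 × 7
5175 = 3^2 × 5^2 × 23
1575 = 3^2 × 5^2 × 7
LCM(1890, 1260, 5175, 1575) = 2^2 × 3^3 × 5^2 × 7 × 23 = 434700.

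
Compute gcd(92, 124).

92 = 2^2 × 23
124 = 2^2 × 31
gcd(92, 124) = 2^2 = 4.

4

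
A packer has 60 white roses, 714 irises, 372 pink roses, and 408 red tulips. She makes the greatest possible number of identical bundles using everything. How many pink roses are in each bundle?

Number of bundles = gcd(60, 714, 372, 408).
60 = 2^2 × 3 × 5
714 = 2 × 3 × 7 × 17
372 = 2^2 × 3 × 31
408 = 2^3 × 3 × 17
gcd(60, 714, 372, 408) = 2 × 3 = 6.
pink roses per bundle = 372 / 6 = 62.

62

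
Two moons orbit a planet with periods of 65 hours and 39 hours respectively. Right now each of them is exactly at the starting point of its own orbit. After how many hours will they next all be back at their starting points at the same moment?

195 hours

They coincide at every common multiple of the periods; the first is the LCM.
65 = 5 × 13
39 = 3 × 13
LCM(65, 39) = 3 × 5 × 13 = 195.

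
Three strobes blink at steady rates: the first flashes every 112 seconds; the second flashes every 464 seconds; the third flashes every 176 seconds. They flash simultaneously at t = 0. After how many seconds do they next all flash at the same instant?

35728 seconds

The first simultaneous occurrence is after LCM of the individual periods.
112 = 2^4 × 7
464 = 2^4 × 29
176 = 2^4 × 11
LCM(112, 464, 176) = 2^4 × 7 × 11 × 29 = 35728.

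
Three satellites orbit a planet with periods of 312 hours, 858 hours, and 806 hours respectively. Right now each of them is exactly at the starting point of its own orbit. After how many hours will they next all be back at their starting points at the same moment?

We need the least common multiple of the intervals.
312 = 2^3 × 3 × 13
858 = 2 × 3 × 11 × 13
806 = 2 × 13 × 31
LCM(312, 858, 806) = 2^3 × 3 × 11 × 13 × 31 = 106392.

106392 hours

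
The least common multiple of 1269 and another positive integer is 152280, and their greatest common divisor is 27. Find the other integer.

3240

gcd × lcm = product of the two integers, so the other integer is (27 × 152280) / 1269 = 3240.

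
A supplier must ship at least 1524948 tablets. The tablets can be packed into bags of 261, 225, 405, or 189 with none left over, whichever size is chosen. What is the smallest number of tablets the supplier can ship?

The number of tablets must be a common multiple of 261, 225, 405, and 189, so a multiple of their LCM.
261 = 3^2 × 29
225 = 3^2 × 5^2
405 = 3^4 × 5
189 = 3^3 × 7
LCM(261, 225, 405, 189) = 3^4 × 5^2 × 7 × 29 = 411075.
Smallest multiple of 411075 that is ≥ 1524948: ⌈1524948/411075⌉ × 411075 = 4 × 411075 = 1644300.

1644300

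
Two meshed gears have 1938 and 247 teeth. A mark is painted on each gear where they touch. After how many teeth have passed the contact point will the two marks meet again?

They coincide at every common multiple of the periods; the first is the LCM.
1938 = 2 × 3 × 17 × 19
247 = 13 × 19
LCM(1938, 247) = 2 × 3 × 13 × 17 × 19 = 25194.

25194 teeth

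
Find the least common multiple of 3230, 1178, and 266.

3230 = 2 × 5 × 17 × 19
1178 = 2 × 19 × 31
266 = 2 × 7 × 19
LCM(3230, 1178, 266) = 2 × 5 × 7 × 17 × 19 × 31 = 700910.

700910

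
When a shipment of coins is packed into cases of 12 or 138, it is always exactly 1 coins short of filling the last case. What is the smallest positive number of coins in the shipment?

Being 1 short of a full case of size k means N ≡ −1 (mod k), i.e. N + 1 is a multiple of each size.
12 = 2^2 × 3
138 = 2 × 3 × 23
LCM(12, 138) = 2^2 × 3 × 23 = 276.
Smallest positive N is 276 − 1 = 275.

275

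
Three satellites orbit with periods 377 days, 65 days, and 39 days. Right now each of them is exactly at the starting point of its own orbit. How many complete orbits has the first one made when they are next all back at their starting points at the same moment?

15 orbits

All finish a whole number of cycles simultaneously at t = LCM of the periods.
377 = 13 × 29
65 = 5 × 13
39 = 3 × 13
LCM(377, 65, 39) = 3 × 5 × 13 × 29 = 5655.
Orbits for period 377: 5655 / 377 = 15.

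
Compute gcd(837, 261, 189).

837 = 3^3 × 31
261 = 3^2 × 29
189 = 3^3 × 7
gcd(837, 261, 189) = 3^2 = 9.

9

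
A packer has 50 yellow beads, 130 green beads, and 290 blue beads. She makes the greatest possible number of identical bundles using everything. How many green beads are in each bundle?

Number of bundles = gcd(50, 130, 290).
50 = 2 × 5^2
130 = 2 × 5 × 13
290 = 2 × 5 × 29
gcd(50, 130, 290) = 2 × 5 = 10.
green beads per bundle = 130 / 10 = 13.

13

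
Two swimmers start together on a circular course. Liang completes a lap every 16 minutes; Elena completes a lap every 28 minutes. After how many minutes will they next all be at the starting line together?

The first simultaneous occurrence is after LCM of the individual periods.
16 = 2^4
28 = 2^2 × 7
LCM(16, 28) = 2^4 × 7 = 112.

112 minutes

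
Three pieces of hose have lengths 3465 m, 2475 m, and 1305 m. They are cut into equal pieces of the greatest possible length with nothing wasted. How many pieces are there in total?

Piece length = gcd(3465, 2475, 1305).
3465 = 3^2 × 5 × 7 × 11
2475 = 3^2 × 5^2 × 11
1305 = 3^2 × 5 × 29
gcd(3465, 2475, 1305) = 3^2 × 5 = 45.
Total pieces = 3465/45 + 2475/45 + 1305/45 = 77 + 55 + 29 = 161.

161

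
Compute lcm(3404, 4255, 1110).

51060

3404 = 2^2 × 23 × 37
4255 = 5 × 23 × 37
1110 = 2 × 3 × 5 × 37
LCM(3404, 4255, 1110) = 2^2 × 3 × 5 × 23 × 37 = 51060.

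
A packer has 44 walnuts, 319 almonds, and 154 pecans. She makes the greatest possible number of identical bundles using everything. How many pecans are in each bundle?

Number of bundles = gcd(44, 319, 154).
44 = 2^2 × 11
319 = 11 × 29
154 = 2 × 7 × 11
gcd(44, 319, 154) = 11.
pecans per bundle = 154 / 11 = 14.

14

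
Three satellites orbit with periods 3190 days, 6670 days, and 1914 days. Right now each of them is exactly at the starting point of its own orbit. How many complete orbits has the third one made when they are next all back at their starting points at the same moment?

115 orbits

They are all back at their starting positions together after one LCM of the periods.
3190 = 2 × 5 × 11 × 29
6670 = 2 × 5 × 23 × 29
1914 = 2 × 3 × 11 × 29
LCM(3190, 6670, 1914) = 2 × 3 × 5 × 11 × 23 × 29 = 220110.
Orbits for period 1914: 220110 / 1914 = 115.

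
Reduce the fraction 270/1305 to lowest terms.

270 = 2 × 3^3 × 5
1305 = 3^2 × 5 × 29
gcd(270, 1305) = 3^2 × 5 = 45.
Divide numerator and denominator by 45: 270/1305 = 6/29.

6/29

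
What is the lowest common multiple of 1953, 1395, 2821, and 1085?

126945

1953 = 3^2 × 7 × 31
1395 = 3^2 × 5 × 31
2821 = 7 × 13 × 31
1085 = 5 × 7 × 31
LCM(1953, 1395, 2821, 1085) = 3^2 × 5 × 7 × 13 × 31 = 126945.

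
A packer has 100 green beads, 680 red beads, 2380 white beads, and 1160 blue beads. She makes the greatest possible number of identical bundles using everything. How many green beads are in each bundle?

5

Number of bundles = gcd(100, 680, 2380, 1160).
100 = 2^2 × 5^2
680 = 2^3 × 5 × 17
2380 = 2^2 × 5 × 7 × 17
1160 = 2^3 × 5 × 29
gcd(100, 680, 2380, 1160) = 2^2 × 5 = 20.
green beads per bundle = 100 / 20 = 5.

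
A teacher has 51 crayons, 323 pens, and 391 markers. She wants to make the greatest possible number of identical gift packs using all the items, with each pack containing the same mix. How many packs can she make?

17 packs

The pack count must divide each quantity, so the greatest is gcd(51, 323, 391).
51 = 3 × 17
323 = 17 × 19
391 = 17 × 23
gcd(51, 323, 391) = 17.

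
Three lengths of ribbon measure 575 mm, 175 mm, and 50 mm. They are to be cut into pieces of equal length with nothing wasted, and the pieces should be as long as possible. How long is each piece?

25 mm

The greatest length dividing all of 575, 175, and 50 is their gcd.
575 = 5^2 × 23
175 = 5^2 × 7
50 = 2 × 5^2
gcd(575, 175, 50) = 5^2 = 25.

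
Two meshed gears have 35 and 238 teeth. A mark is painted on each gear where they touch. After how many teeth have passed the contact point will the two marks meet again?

They coincide at every common multiple of the periods; the first is the LCM.
35 = 5 × 7
238 = 2 × 7 × 17
LCM(35, 238) = 2 × 5 × 7 × 17 = 1190.

1190 teeth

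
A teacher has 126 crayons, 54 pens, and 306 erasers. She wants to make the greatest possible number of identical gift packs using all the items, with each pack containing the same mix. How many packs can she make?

The pack count must divide each quantity, so the greatest is gcd(126, 54, 306).
126 = 2 × 3^2 × 7
54 = 2 × 3^3
306 = 2 × 3^2 × 17
gcd(126, 54, 306) = 2 × 3^2 = 18.

18 packs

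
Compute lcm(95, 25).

475

95 = 5 × 19
25 = 5^2
LCM(95, 25) = 5^2 × 19 = 475.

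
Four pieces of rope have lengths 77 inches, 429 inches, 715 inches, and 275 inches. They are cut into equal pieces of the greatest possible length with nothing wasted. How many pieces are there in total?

136

Piece length = gcd(77, 429, 715, 275).
77 = 7 × 11
429 = 3 × 11 × 13
715 = 5 × 11 × 13
275 = 5^2 × 11
gcd(77, 429, 715, 275) = 11.
Total pieces = 77/11 + 429/11 + 715/11 + 275/11 = 7 + 39 + 65 + 25 = 136.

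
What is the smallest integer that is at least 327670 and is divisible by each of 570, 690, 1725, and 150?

327750

The integer must be a common multiple of 570, 690, 1725, and 150, so a multiple of their LCM.
570 = 2 × 3 × 5 × 19
690 = 2 × 3 × 5 × 23
1725 = 3 × 5^2 × 23
150 = 2 × 3 × 5^2
LCM(570, 690, 1725, 150) = 2 × 3 × 5^2 × 19 × 23 = 65550.
Smallest multiple of 65550 that is ≥ 327670: ⌈327670/65550⌉ × 65550 = 5 × 65550 = 327750.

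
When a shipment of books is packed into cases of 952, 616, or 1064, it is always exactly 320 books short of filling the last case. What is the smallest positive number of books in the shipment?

198648

Being 320 short of a full case of size k means N ≡ −320 (mod k), i.e. N + 320 is a multiple of each size.
952 = 2^3 × 7 × 17
616 = 2^3 × 7 × 11
1064 = 2^3 × 7 × 19
LCM(952, 616, 1064) = 2^3 × 7 × 11 × 17 × 19 = 198968.
Smallest positive N is 198968 − 320 = 198648.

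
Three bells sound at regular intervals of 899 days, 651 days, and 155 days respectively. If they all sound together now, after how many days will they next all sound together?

The first simultaneous occurrence is after LCM of the individual periods.
899 = 29 × 31
651 = 3 × 7 × 31
155 = 5 × 31
LCM(899, 651, 155) = 3 × 5 × 7 × 29 × 31 = 94395.

94395 days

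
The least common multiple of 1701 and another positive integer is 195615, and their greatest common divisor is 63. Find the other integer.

7245

gcd × lcm = product of the two integers, so the other integer is (63 × 195615) / 1701 = 7245.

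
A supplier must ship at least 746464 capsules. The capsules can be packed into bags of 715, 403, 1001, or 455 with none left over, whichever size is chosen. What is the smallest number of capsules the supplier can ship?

The number of capsules must be a common multiple of 715, 403, 1001, and 455, so a multiple of their LCM.
715 = 5 × 11 × 13
403 = 13 × 31
1001 = 7 × 11 × 13
455 = 5 × 7 × 13
LCM(715, 403, 1001, 455) = 5 × 7 × 11 × 13 × 31 = 155155.
Smallest multiple of 155155 that is ≥ 746464: ⌈746464/155155⌉ × 155155 = 5 × 155155 = 775775.

775775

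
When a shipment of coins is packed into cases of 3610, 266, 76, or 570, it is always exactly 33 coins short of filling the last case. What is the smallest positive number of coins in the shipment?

Being 33 short of a full case of size k means N ≡ −33 (mod k), i.e. N + 33 is a multiple of each size.
3610 = 2 × 5 × 19^2
266 = 2 × 7 × 19
76 = 2^2 × 19
570 = 2 × 3 × 5 × 19
LCM(3610, 266, 76, 570) = 2^2 × 3 × 5 × 7 × 19^2 = 151620.
Smallest positive N is 151620 − 33 = 151587.

151587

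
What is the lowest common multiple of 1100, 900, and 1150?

227700

1100 = 2^2 × 5^2 × 11
900 = 2^2 × 3^2 × 5^2
1150 = 2 × 5^2 × 23
LCM(1100, 900, 1150) = 2^2 × 3^2 × 5^2 × 11 × 23 = 227700.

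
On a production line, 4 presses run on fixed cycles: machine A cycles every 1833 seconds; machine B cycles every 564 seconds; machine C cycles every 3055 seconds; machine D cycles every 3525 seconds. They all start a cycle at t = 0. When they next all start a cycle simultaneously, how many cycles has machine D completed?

The first common completion time is the LCM of the periods.
1833 = 3 × 13 × 47
564 = 2^2 × 3 × 47
3055 = 5 × 13 × 47
3525 = 3 × 5^2 × 47
LCM(1833, 564, 3055, 3525) = 2^2 × 3 × 5^2 × 13 × 47 = 183300.
Cycles for period 3525: 183300 / 3525 = 52.

52 cycles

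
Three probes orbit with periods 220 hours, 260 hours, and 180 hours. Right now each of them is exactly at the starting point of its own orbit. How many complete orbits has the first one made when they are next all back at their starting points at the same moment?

117 orbits

The first common completion time is the LCM of the periods.
220 = 2^2 × 5 × 11
260 = 2^2 × 5 × 13
180 = 2^2 × 3^2 × 5
LCM(220, 260, 180) = 2^2 × 3^2 × 5 × 11 × 13 = 25740.
Orbits for period 220: 25740 / 220 = 117.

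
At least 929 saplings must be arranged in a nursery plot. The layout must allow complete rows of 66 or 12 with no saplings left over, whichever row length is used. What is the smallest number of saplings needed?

The number of saplings must be a common multiple of 66 and 12, so a multiple of their LCM.
66 = 2 × 3 × 11
12 = 2^2 × 3
LCM(66, 12) = 2^2 × 3 × 11 = 132.
Smallest multiple of 132 that is ≥ 929: ⌈929/132⌉ × 132 = 8 × 132 = 1056.

1056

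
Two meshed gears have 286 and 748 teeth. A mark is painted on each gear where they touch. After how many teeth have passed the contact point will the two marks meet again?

We need the least common multiple of the intervals.
286 = 2 × 11 × 13
748 = 2^2 × 11 × 17
LCM(286, 748) = 2^2 × 11 × 13 × 17 = 9724.

9724 teeth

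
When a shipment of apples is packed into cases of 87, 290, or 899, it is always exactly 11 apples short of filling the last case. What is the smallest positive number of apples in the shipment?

26959

Being 11 short of a full case of size k means N ≡ −11 (mod k), i.e. N + 11 is a multiple of each size.
87 = 3 × 29
290 = 2 × 5 × 29
899 = 29 × 31
LCM(87, 290, 899) = 2 × 3 × 5 × 29 × 31 = 26970.
Smallest positive N is 26970 − 11 = 26959.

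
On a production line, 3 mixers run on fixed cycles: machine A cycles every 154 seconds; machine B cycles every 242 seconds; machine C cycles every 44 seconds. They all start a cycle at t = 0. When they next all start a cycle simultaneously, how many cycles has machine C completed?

The first common completion time is the LCM of the periods.
154 = 2 × 7 × 11
242 = 2 × 11^2
44 = 2^2 × 11
LCM(154, 242, 44) = 2^2 × 7 × 11^2 = 3388.
Cycles for period 44: 3388 / 44 = 77.

77 cycles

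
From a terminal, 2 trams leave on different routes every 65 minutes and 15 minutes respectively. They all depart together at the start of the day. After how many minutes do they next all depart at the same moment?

195 minutes

We need the least common multiple of the intervals.
65 = 5 × 13
15 = 3 × 5
LCM(65, 15) = 3 × 5 × 13 = 195.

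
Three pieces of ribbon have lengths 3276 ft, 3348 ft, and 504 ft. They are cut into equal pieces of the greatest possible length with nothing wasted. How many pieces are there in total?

198

Piece length = gcd(3276, 3348, 504).
3276 = 2^2 × 3^2 × 7 × 13
3348 = 2^2 × 3^3 × 31
504 = 2^3 × 3^2 × 7
gcd(3276, 3348, 504) = 2^2 × 3^2 = 36.
Total pieces = 3276/36 + 3348/36 + 504/36 = 91 + 93 + 14 = 198.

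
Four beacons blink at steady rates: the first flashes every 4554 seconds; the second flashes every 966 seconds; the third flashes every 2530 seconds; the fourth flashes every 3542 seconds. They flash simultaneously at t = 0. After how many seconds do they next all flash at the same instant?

159390 seconds

They coincide at every common multiple of the periods; the first is the LCM.
4554 = 2 × 3^2 × 11 × 23
966 = 2 × 3 × 7 × 23
2530 = 2 × 5 × 11 × 23
3542 = 2 × 7 × 11 × 23
LCM(4554, 966, 2530, 3542) = 2 × 3^2 × 5 × 7 × 11 × 23 = 159390.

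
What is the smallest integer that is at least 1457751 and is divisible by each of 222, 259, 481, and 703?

The integer must be a common multiple of 222, 259, 481, and 703, so a multiple of their LCM.
222 = 2 × 3 × 37
259 = 7 × 37
481 = 13 × 37
703 = 19 × 37
LCM(222, 259, 481, 703) = 2 × 3 × 7 × 13 × 19 × 37 = 383838.
Smallest multiple of 383838 that is ≥ 1457751: ⌈1457751/383838⌉ × 383838 = 4 × 383838 = 1535352.

1535352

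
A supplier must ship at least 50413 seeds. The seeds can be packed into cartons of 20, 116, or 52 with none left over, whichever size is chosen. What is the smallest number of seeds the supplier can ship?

52780

The number of seeds must be a common multiple of 20, 116, and 52, so a multiple of their LCM.
20 = 2^2 × 5
116 = 2^2 × 29
52 = 2^2 × 13
LCM(20, 116, 52) = 2^2 × 5 × 13 × 29 = 7540.
Smallest multiple of 7540 that is ≥ 50413: ⌈50413/7540⌉ × 7540 = 7 × 7540 = 52780.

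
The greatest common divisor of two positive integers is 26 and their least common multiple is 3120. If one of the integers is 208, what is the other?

390

For two integers, gcd × lcm = product, so the other is (26 × 3120) / 208 = 81120 / 208 = 390.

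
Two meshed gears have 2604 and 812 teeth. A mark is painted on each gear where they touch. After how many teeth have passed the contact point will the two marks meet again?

75516 teeth

The first simultaneous occurrence is after LCM of the individual periods.
2604 = 2^2 × 3 × 7 × 31
812 = 2^2 × 7 × 29
LCM(2604, 812) = 2^2 × 3 × 7 × 29 × 31 = 75516.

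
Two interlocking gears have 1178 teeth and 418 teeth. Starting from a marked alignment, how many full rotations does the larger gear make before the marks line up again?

11 rotations

The first common completion time is the LCM of the periods.
1178 = 2 × 19 × 31
418 = 2 × 11 × 19
LCM(1178, 418) = 2 × 11 × 19 × 31 = 12958.
Rotations for period 1178: 12958 / 1178 = 11.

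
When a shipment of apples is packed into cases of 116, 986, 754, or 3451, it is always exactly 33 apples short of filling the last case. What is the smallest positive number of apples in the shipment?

179419

Being 33 short of a full case of size k means N ≡ −33 (mod k), i.e. N + 33 is a multiple of each size.
116 = 2^2 × 29
986 = 2 × 17 × 29
754 = 2 × 13 × 29
3451 = 7 × 17 × 29
LCM(116, 986, 754, 3451) = 2^2 × 7 × 13 × 17 × 29 = 179452.
Smallest positive N is 179452 − 33 = 179419.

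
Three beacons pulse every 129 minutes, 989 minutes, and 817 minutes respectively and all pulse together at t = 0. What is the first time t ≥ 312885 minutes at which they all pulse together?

338238 minutes

Joint pulses occur at multiples of LCM(129, 989, 817).
129 = 3 × 43
989 = 23 × 43
817 = 19 × 43
LCM(129, 989, 817) = 3 × 19 × 23 × 43 = 56373.
Smallest multiple of 56373 that is ≥ 312885: ⌈312885/56373⌉ × 56373 = 6 × 56373 = 338238.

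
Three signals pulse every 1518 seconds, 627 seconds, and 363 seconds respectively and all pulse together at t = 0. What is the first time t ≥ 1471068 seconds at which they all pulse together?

1586310 seconds

Joint pulses occur at multiples of LCM(1518, 627, 363).
1518 = 2 × 3 × 11 × 23
627 = 3 × 11 × 19
363 = 3 × 11^2
LCM(1518, 627, 363) = 2 × 3 × 11^2 × 19 × 23 = 317262.
Smallest multiple of 317262 that is ≥ 1471068: ⌈1471068/317262⌉ × 317262 = 5 × 317262 = 1586310.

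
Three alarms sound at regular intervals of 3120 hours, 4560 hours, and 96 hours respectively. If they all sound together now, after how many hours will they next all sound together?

They coincide at every common multiple of the periods; the first is the LCM.
3120 = 2^4 × 3 × 5 × 13
4560 = 2^4 × 3 × 5 × 19
96 = 2^5 × 3
LCM(3120, 4560, 96) = 2^5 × 3 × 5 × 13 × 19 = 118560.

118560 hours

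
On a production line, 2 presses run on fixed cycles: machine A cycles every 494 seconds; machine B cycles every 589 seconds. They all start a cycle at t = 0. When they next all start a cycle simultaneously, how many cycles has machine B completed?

26 cycles

The first common completion time is the LCM of the periods.
494 = 2 × 13 × 19
589 = 19 × 31
LCM(494, 589) = 2 × 13 × 19 × 31 = 15314.
Cycles for period 589: 15314 / 589 = 26.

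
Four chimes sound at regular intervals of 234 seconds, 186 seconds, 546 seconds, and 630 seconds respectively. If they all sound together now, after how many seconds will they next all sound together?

253890 seconds

They coincide at every common multiple of the periods; the first is the LCM.
234 = 2 × 3^2 × 13
186 = 2 × 3 × 31
546 = 2 × 3 × 7 × 13
630 = 2 × 3^2 × 5 × 7
LCM(234, 186, 546, 630) = 2 × 3^2 × 5 × 7 × 13 × 31 = 253890.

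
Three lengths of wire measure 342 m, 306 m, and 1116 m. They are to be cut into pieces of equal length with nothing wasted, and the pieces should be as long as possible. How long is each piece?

The greatest length dividing all of 342, 306, and 1116 is their gcd.
342 = 2 × 3^2 × 19
306 = 2 × 3^2 × 17
1116 = 2^2 × 3^2 × 31
gcd(342, 306, 1116) = 2 × 3^2 = 18.

18 m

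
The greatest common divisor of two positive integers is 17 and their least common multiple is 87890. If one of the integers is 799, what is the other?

1870

For two integers, gcd × lcm = product, so the other is (17 × 87890) / 799 = 1494130 / 799 = 1870.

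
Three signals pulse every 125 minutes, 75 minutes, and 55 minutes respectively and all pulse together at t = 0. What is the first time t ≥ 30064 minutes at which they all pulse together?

33000 minutes

Joint pulses occur at multiples of LCM(125, 75, 55).
125 = 5^3
75 = 3 × 5^2
55 = 5 × 11
LCM(125, 75, 55) = 3 × 5^3 × 11 = 4125.
Smallest multiple of 4125 that is ≥ 30064: ⌈30064/4125⌉ × 4125 = 8 × 4125 = 33000.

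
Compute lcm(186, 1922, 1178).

186 = 2 × 3 × 31
1922 = 2 × 31^2
1178 = 2 × 19 × 31
LCM(186, 1922, 1178) = 2 × 3 × 19 × 31^2 = 109554.

109554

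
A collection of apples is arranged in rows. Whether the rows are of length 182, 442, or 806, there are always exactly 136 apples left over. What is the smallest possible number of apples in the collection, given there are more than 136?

96050

N − 136 must be a common multiple of 182, 442, and 806.
182 = 2 × 7 × 13
442 = 2 × 13 × 17
806 = 2 × 13 × 31
LCM(182, 442, 806) = 2 × 7 × 13 × 17 × 31 = 95914.
Smallest N > 136 is LCM + 136 = 95914 + 136 = 96050.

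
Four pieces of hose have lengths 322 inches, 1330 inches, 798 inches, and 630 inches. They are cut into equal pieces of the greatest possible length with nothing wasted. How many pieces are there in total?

220

Piece length = gcd(322, 1330, 798, 630).
322 = 2 × 7 × 23
1330 = 2 × 5 × 7 × 19
798 = 2 × 3 × 7 × 19
630 = 2 × 3^2 × 5 × 7
gcd(322, 1330, 798, 630) = 2 × 7 = 14.
Total pieces = 322/14 + 1330/14 + 798/14 + 630/14 = 23 + 95 + 57 + 45 = 220.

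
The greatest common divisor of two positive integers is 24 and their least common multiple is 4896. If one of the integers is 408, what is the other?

288

For two integers, gcd × lcm = product, so the other is (24 × 4896) / 408 = 117504 / 408 = 288.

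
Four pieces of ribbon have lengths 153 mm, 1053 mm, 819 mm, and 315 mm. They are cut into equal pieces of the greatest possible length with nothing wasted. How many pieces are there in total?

260

Piece length = gcd(153, 1053, 819, 315).
153 = 3^2 × 17
1053 = 3^4 × 13
819 = 3^2 × 7 × 13
315 = 3^2 × 5 × 7
gcd(153, 1053, 819, 315) = 3^2 = 9.
Total pieces = 153/9 + 1053/9 + 819/9 + 315/9 = 17 + 117 + 91 + 35 = 260.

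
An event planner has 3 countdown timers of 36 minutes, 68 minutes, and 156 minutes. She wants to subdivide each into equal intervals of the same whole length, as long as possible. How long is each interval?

The interval must divide each timer length; the longest such is the gcd.
36 = 2^2 × 3^2
68 = 2^2 × 17
156 = 2^2 × 3 × 13
gcd(36, 68, 156) = 2^2 = 4.

4 minutes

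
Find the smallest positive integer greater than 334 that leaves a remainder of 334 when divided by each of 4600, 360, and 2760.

41734

N − 334 must be a common multiple of 4600, 360, and 2760.
4600 = 2^3 × 5^2 × 23
360 = 2^3 × 3^2 × 5
2760 = 2^3 × 3 × 5 × 23
LCM(4600, 360, 2760) = 2^3 × 3^2 × 5^2 × 23 = 41400.
Smallest N > 334 is LCM + 334 = 41400 + 334 = 41734.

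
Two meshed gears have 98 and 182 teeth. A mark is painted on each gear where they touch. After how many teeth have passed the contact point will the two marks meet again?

The first simultaneous occurrence is after LCM of the individual periods.
98 = 2 × 7^2
182 = 2 × 7 × 13
LCM(98, 182) = 2 × 7^2 × 13 = 1274.

1274 teeth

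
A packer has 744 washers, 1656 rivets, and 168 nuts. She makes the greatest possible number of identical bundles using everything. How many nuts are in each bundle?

7

Number of bundles = gcd(744, 1656, 168).
744 = 2^3 × 3 × 31
1656 = 2^3 × 3^2 × 23
168 = 2^3 × 3 × 7
gcd(744, 1656, 168) = 2^3 × 3 = 24.
nuts per bundle = 168 / 24 = 7.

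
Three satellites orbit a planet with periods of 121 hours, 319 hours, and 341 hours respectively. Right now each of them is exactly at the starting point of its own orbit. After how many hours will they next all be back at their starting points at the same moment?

They coincide at every common multiple of the periods; the first is the LCM.
121 = 11^2
319 = 11 × 29
341 = 11 × 31
LCM(121, 319, 341) = 11^2 × 29 × 31 = 108779.

108779 hours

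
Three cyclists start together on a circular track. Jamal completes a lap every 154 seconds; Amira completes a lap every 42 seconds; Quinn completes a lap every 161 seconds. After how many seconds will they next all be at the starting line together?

The first simultaneous occurrence is after LCM of the individual periods.
154 = 2 × 7 × 11
42 = 2 × 3 × 7
161 = 7 × 23
LCM(154, 42, 161) = 2 × 3 × 7 × 11 × 23 = 10626.

10626 seconds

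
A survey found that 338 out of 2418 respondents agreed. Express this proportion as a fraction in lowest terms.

13/93

338 = 2 × 13^2
2418 = 2 × 3 × 13 × 31
gcd(338, 2418) = 2 × 13 = 26.
Divide numerator and denominator by 26: 338/2418 = 13/93.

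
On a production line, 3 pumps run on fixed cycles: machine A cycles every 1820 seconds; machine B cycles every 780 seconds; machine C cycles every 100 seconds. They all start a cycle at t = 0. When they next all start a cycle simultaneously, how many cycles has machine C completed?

They are all back at their starting positions together after one LCM of the periods.
1820 = 2^2 × 5 × 7 × 13
780 = 2^2 × 3 × 5 × 13
100 = 2^2 × 5^2
LCM(1820, 780, 100) = 2^2 × 3 × 5^2 × 7 × 13 = 27300.
Cycles for period 100: 27300 / 100 = 273.

273 cycles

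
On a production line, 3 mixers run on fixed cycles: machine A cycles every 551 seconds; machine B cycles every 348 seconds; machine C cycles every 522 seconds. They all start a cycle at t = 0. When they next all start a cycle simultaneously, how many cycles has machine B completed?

57 cycles

They are all back at their starting positions together after one LCM of the periods.
551 = 19 × 29
348 = 2^2 × 3 × 29
522 = 2 × 3^2 × 29
LCM(551, 348, 522) = 2^2 × 3^2 × 19 × 29 = 19836.
Cycles for period 348: 19836 / 348 = 57.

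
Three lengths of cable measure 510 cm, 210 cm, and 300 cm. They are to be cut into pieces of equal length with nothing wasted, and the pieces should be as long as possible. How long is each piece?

The greatest length dividing all of 510, 210, and 300 is their gcd.
510 = 2 × 3 × 5 × 17
210 = 2 × 3 × 5 × 7
300 = 2^2 × 3 × 5^2
gcd(510, 210, 300) = 2 × 3 × 5 = 30.

30 cm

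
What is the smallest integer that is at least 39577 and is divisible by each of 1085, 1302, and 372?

The integer must be a common multiple of 1085, 1302, and 372, so a multiple of their LCM.
1085 = 5 × 7 × 31
1302 = 2 × 3 × 7 × 31
372 = 2^2 × 3 × 31
LCM(1085, 1302, 372) = 2^2 × 3 × 5 × 7 × 31 = 13020.
Smallest multiple of 13020 that is ≥ 39577: ⌈39577/13020⌉ × 13020 = 4 × 13020 = 52080.

52080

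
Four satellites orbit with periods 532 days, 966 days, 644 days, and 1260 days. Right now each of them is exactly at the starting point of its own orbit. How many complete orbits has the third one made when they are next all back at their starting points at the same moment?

855 orbits

They are all back at their starting positions together after one LCM of the periods.
532 = 2^2 × 7 × 19
966 = 2 × 3 × 7 × 23
644 = 2^2 × 7 × 23
1260 = 2^2 × 3^2 × 5 × 7
LCM(532, 966, 644, 1260) = 2^2 × 3^2 × 5 × 7 × 19 × 23 = 550620.
Orbits for period 644: 550620 / 644 = 855.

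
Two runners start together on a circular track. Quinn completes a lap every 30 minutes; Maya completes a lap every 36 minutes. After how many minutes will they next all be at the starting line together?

180 minutes

We need the least common multiple of the intervals.
30 = 2 × 3 × 5
36 = 2^2 × 3^2
LCM(30, 36) = 2^2 × 3^2 × 5 = 180.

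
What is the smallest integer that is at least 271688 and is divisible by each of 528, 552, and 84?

340032

The integer must be a common multiple of 528, 552, and 84, so a multiple of their LCM.
528 = 2^4 × 3 × 11
552 = 2^3 × 3 × 23
84 = 2^2 × 3 × 7
LCM(528, 552, 84) = 2^4 × 3 × 7 × 11 × 23 = 85008.
Smallest multiple of 85008 that is ≥ 271688: ⌈271688/85008⌉ × 85008 = 4 × 85008 = 340032.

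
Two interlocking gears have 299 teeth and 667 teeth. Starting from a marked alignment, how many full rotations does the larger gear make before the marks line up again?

The first common completion time is the LCM of the periods.
299 = 13 × 23
667 = 23 × 29
LCM(299, 667) = 13 × 23 × 29 = 8671.
Rotations for period 667: 8671 / 667 = 13.

13 rotations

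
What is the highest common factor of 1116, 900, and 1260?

36

1116 = 2^2 × 3^2 × 31
900 = 2^2 × 3^2 × 5^2
1260 = 2^2 × 3^2 × 5 × 7
gcd(1116, 900, 1260) = 2^2 × 3^2 = 36.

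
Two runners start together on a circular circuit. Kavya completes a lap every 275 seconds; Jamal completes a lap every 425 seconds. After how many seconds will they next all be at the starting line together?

4675 seconds

We need the least common multiple of the intervals.
275 = 5^2 × 11
425 = 5^2 × 17
LCM(275, 425) = 5^2 × 11 × 17 = 4675.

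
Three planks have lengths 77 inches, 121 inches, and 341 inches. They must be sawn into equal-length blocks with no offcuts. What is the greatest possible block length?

The block length must divide every plank, so the greatest is gcd(77, 121, 341).
77 = 7 × 11
121 = 11^2
341 = 11 × 31
gcd(77, 121, 341) = 11.

11 inches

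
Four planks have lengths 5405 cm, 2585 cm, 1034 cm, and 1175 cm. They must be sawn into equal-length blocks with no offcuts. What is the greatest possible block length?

This is the greatest common divisor of 5405, 2585, 1034, and 1175.
5405 = 5 × 23 × 47
2585 = 5 × 11 × 47
1034 = 2 × 11 × 47
1175 = 5^2 × 47
gcd(5405, 2585, 1034, 1175) = 47.

47 cm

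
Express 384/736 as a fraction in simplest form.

384 = 2^7 × 3
736 = 2^5 × 23
gcd(384, 736) = 2^5 = 32.
Divide numerator and denominator by 32: 384/736 = 12/23.

12/23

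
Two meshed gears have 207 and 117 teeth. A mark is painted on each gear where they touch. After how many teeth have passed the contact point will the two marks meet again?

2691 teeth

The first simultaneous occurrence is after LCM of the individual periods.
207 = 3^2 × 23
117 = 3^2 × 13
LCM(207, 117) = 3^2 × 13 × 23 = 2691.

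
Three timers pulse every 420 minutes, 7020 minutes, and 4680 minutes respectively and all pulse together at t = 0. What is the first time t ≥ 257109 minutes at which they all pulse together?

Joint pulses occur at multiples of LCM(420, 7020, 4680).
420 = 2^2 × 3 × 5 × 7
7020 = 2^2 × 3^3 × 5 × 13
4680 = 2^3 × 3^2 × 5 × 13
LCM(420, 7020, 4680) = 2^3 × 3^3 × 5 × 7 × 13 = 98280.
Smallest multiple of 98280 that is ≥ 257109: ⌈257109/98280⌉ × 98280 = 3 × 98280 = 294840.

294840 minutes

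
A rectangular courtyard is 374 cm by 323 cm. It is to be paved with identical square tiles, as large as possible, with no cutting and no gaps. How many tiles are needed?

418

Tile side = gcd(374, 323).
374 = 2 × 11 × 17
323 = 17 × 19
gcd(374, 323) = 17.
Tiles: (374/17) × (323/17) = 22 × 19 = 418.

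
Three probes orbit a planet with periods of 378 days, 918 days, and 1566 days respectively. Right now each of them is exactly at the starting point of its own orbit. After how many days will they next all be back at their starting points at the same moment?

186354 days

The first simultaneous occurrence is after LCM of the individual periods.
378 = 2 × 3^3 × 7
918 = 2 × 3^3 × 17
1566 = 2 × 3^3 × 29
LCM(378, 918, 1566) = 2 × 3^3 × 7 × 17 × 29 = 186354.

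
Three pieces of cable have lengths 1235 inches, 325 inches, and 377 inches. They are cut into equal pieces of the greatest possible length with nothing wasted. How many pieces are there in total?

Piece length = gcd(1235, 325, 377).
1235 = 5 × 13 × 19
325 = 5^2 × 13
377 = 13 × 29
gcd(1235, 325, 377) = 13.
Total pieces = 1235/13 + 325/13 + 377/13 = 95 + 25 + 29 = 149.

149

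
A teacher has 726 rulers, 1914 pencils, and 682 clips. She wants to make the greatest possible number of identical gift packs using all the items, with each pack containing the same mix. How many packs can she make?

The pack count must divide each quantity, so the greatest is gcd(726, 1914, 682).
726 = 2 × 3 × 11^2
1914 = 2 × 3 × 11 × 29
682 = 2 × 11 × 31
gcd(726, 1914, 682) = 2 × 11 = 22.

22 packs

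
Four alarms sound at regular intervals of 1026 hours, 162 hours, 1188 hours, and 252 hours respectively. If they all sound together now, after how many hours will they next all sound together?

The first simultaneous occurrence is after LCM of the individual periods.
1026 = 2 × 3^3 × 19
162 = 2 × 3^4
1188 = 2^2 × 3^3 × 11
252 = 2^2 × 3^2 × 7
LCM(1026, 162, 1188, 252) = 2^2 × 3^4 × 7 × 11 × 19 = 474012.

474012 hours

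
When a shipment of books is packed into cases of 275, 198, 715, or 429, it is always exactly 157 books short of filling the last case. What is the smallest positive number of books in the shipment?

Being 157 short of a full case of size k means N ≡ −157 (mod k), i.e. N + 157 is a multiple of each size.
275 = 5^2 × 11
198 = 2 × 3^2 × 11
715 = 5 × 11 × 13
429 = 3 × 11 × 13
LCM(275, 198, 715, 429) = 2 × 3^2 × 5^2 × 11 × 13 = 64350.
Smallest positive N is 64350 − 157 = 64193.

64193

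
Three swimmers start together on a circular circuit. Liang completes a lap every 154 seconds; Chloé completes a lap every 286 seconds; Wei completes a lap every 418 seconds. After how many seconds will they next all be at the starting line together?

We need the least common multiple of the intervals.
154 = 2 × 7 × 11
286 = 2 × 11 × 13
418 = 2 × 11 × 19
LCM(154, 286, 418) = 2 × 7 × 11 × 13 × 19 = 38038.

38038 seconds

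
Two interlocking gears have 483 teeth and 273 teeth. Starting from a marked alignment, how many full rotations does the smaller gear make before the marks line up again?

The first common completion time is the LCM of the periods.
483 = 3 × 7 × 23
273 = 3 × 7 × 13
LCM(483, 273) = 3 × 7 × 13 × 23 = 6279.
Rotations for period 273: 6279 / 273 = 23.

23 rotations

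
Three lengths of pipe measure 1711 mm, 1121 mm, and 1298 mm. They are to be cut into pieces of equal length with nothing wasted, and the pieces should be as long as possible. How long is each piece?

59 mm

The greatest length dividing all of 1711, 1121, and 1298 is their gcd.
1711 = 29 × 59
1121 = 19 × 59
1298 = 2 × 11 × 59
gcd(1711, 1121, 1298) = 59.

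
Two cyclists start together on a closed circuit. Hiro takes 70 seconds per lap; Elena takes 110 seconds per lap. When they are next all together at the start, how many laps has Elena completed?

7 laps

All finish a whole number of cycles simultaneously at t = LCM of the periods.
70 = 2 × 5 × 7
110 = 2 × 5 × 11
LCM(70, 110) = 2 × 5 × 7 × 11 = 770.
Laps for period 110: 770 / 110 = 7.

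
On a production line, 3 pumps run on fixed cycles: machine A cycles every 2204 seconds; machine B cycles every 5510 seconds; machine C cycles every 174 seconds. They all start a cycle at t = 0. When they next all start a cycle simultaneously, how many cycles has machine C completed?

190 cycles

They are all back at their starting positions together after one LCM of the periods.
2204 = 2^2 × 19 × 29
5510 = 2 × 5 × 19 × 29
174 = 2 × 3 × 29
LCM(2204, 5510, 174) = 2^2 × 3 × 5 × 19 × 29 = 33060.
Cycles for period 174: 33060 / 174 = 190.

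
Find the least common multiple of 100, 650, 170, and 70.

100 = 2^2 × 5^2
650 = 2 × 5^2 × 13
170 = 2 × 5 × 17
70 = 2 × 5 × 7
LCM(100, 650, 170, 70) = 2^2 × 5^2 × 7 × 13 × 17 = 154700.

154700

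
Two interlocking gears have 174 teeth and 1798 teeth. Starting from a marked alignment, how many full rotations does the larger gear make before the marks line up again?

3 rotations

The first common completion time is the LCM of the periods.
174 = 2 × 3 × 29
1798 = 2 × 29 × 31
LCM(174, 1798) = 2 × 3 × 29 × 31 = 5394.
Rotations for period 1798: 5394 / 1798 = 3.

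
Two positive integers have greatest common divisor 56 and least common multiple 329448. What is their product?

For any two positive integers, gcd × lcm = product = 56 × 329448 = 18449088.

18449088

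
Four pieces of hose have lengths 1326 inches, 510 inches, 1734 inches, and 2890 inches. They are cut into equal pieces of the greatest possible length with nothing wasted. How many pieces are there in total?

190

Piece length = gcd(1326, 510, 1734, 2890).
1326 = 2 × 3 × 13 × 17
510 = 2 × 3 × 5 × 17
1734 = 2 × 3 × 17^2
2890 = 2 × 5 × 17^2
gcd(1326, 510, 1734, 2890) = 2 × 17 = 34.
Total pieces = 1326/34 + 510/34 + 1734/34 + 2890/34 = 39 + 15 + 51 + 85 = 190.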